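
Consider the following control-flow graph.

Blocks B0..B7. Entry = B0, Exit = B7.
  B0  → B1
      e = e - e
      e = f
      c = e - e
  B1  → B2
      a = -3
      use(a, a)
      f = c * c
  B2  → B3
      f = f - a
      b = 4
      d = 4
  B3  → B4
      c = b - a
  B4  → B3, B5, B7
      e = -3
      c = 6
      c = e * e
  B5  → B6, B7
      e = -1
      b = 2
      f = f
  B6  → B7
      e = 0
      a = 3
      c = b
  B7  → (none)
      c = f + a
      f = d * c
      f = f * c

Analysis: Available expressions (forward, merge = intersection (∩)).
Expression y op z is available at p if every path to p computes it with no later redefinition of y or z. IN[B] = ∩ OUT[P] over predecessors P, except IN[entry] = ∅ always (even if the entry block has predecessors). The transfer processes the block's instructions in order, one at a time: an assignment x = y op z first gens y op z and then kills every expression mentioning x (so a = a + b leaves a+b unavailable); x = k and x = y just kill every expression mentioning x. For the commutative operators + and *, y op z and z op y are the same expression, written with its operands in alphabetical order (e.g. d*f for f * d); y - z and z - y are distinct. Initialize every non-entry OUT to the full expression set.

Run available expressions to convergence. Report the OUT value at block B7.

Fixpoint table:
  B0: | IN={} | OUT={e-e}
  B1: | IN={e-e} | OUT={c*c, e-e}
  B2: | IN={c*c, e-e} | OUT={c*c, e-e}
  B3: | IN={} | OUT={b-a}
  B4: | IN={b-a} | OUT={b-a, e*e}
  B5: | IN={b-a, e*e} | OUT={}
  B6: | IN={} | OUT={}
  B7: | IN={} | OUT={c*d}

Merge at B7: IN[B7] = OUT[B4] ∩ OUT[B5] ∩ OUT[B6] = {}
Applying B7's transfer function to that IN value gives OUT[B7] (row B7 above).

Answer: {c*d}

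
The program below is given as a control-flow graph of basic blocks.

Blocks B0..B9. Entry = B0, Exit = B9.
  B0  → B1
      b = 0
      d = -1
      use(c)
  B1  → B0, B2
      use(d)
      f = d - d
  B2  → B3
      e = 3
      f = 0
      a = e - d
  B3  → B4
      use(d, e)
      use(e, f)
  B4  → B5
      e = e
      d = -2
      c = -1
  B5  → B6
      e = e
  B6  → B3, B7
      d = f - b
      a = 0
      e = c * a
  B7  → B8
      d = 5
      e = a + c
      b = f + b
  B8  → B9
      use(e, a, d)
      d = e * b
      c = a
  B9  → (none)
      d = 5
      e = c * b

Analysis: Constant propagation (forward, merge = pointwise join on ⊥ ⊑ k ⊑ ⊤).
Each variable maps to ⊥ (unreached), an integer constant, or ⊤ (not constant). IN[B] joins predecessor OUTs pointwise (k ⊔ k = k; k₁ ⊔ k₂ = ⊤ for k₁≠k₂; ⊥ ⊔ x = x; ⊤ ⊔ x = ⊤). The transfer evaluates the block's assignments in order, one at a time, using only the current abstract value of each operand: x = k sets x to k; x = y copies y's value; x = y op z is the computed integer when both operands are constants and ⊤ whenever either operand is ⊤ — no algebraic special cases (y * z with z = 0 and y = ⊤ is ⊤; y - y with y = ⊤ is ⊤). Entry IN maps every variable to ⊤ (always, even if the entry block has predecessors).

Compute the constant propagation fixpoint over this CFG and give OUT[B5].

Per-block solution:
  B0: | IN=(all ⊤) | OUT={b:0, d:-1; rest ⊤}
  B1: | IN={b:0, d:-1; rest ⊤} | OUT={b:0, d:-1, f:0; rest ⊤}
  B2: | IN={b:0, d:-1, f:0; rest ⊤} | OUT={a:4, b:0, d:-1, e:3, f:0; rest ⊤}
  B3: | IN={b:0, f:0; rest ⊤} | OUT={b:0, f:0; rest ⊤}
  B4: | IN={b:0, f:0; rest ⊤} | OUT={b:0, c:-1, d:-2, f:0; rest ⊤}
  B5: | IN={b:0, c:-1, d:-2, f:0; rest ⊤} | OUT={b:0, c:-1, d:-2, f:0; rest ⊤}
  B6: | IN={b:0, c:-1, d:-2, f:0; rest ⊤} | OUT={a:0, b:0, c:-1, d:0, e:0, f:0; rest ⊤}
  B7: | IN={a:0, b:0, c:-1, d:0, e:0, f:0; rest ⊤} | OUT={a:0, b:0, c:-1, d:5, e:-1, f:0; rest ⊤}
  B8: | IN={a:0, b:0, c:-1, d:5, e:-1, f:0; rest ⊤} | OUT={a:0, b:0, c:0, d:0, e:-1, f:0; rest ⊤}
  B9: | IN={a:0, b:0, c:0, d:0, e:-1, f:0; rest ⊤} | OUT={a:0, b:0, c:0, d:5, e:0, f:0; rest ⊤}

Merge at B5: IN[B5] = OUT[B4] = {a: ⊤, b: 0, c: -1, d: -2, e: ⊤, f: 0}
Applying B5's transfer function to that IN value gives OUT[B5] (row B5 above).

Answer: {a: ⊤, b: 0, c: -1, d: -2, e: ⊤, f: 0}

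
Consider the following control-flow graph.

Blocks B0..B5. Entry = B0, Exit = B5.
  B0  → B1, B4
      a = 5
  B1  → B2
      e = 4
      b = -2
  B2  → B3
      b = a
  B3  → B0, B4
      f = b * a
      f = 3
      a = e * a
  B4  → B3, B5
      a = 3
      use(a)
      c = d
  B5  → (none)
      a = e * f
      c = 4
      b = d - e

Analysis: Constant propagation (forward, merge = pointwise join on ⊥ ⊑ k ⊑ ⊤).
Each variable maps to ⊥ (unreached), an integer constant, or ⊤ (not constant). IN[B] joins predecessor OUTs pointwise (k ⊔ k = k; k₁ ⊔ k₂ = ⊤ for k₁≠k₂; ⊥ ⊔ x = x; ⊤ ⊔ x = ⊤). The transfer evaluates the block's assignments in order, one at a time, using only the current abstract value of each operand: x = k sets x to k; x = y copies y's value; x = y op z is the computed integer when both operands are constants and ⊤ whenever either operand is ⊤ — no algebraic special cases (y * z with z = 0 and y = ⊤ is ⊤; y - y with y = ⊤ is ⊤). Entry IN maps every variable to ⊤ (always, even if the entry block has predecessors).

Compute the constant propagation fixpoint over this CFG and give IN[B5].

Per-block solution:
  B0:  IN=(all ⊤)  OUT={a:5; rest ⊤}
  B1:  IN={a:5; rest ⊤}  OUT={a:5, b:-2, e:4; rest ⊤}
  B2:  IN={a:5, b:-2, e:4; rest ⊤}  OUT={a:5, b:5, e:4; rest ⊤}
  B3:  IN=(all ⊤)  OUT={f:3; rest ⊤}
  B4:  IN=(all ⊤)  OUT={a:3; rest ⊤}
  B5:  IN={a:3; rest ⊤}  OUT={c:4; rest ⊤}

Merge at B5: IN[B5] = OUT[B4] = {a: 3, b: ⊤, c: ⊤, d: ⊤, e: ⊤, f: ⊤}

Answer: {a: 3, b: ⊤, c: ⊤, d: ⊤, e: ⊤, f: ⊤}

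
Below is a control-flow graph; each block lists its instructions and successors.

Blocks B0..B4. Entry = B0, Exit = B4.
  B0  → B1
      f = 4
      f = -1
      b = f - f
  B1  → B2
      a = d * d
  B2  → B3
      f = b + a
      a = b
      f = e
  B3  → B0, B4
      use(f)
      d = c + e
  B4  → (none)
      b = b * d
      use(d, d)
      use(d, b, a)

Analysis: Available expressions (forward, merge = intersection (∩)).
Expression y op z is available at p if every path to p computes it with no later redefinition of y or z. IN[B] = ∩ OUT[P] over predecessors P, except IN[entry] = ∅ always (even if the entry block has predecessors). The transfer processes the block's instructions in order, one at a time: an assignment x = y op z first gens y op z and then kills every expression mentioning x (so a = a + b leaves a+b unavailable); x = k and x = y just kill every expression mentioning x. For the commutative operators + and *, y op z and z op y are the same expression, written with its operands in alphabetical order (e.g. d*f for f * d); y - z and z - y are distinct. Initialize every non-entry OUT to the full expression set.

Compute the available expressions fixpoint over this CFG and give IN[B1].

Answer: {f-f}

Working:
Converged values:
  B0:   IN={}   OUT={f-f}
  B1:   IN={f-f}   OUT={d*d, f-f}
  B2:   IN={d*d, f-f}   OUT={d*d}
  B3:   IN={d*d}   OUT={c+e}
  B4:   IN={c+e}   OUT={c+e}

Merge at B1: IN[B1] = OUT[B0] = {f-f}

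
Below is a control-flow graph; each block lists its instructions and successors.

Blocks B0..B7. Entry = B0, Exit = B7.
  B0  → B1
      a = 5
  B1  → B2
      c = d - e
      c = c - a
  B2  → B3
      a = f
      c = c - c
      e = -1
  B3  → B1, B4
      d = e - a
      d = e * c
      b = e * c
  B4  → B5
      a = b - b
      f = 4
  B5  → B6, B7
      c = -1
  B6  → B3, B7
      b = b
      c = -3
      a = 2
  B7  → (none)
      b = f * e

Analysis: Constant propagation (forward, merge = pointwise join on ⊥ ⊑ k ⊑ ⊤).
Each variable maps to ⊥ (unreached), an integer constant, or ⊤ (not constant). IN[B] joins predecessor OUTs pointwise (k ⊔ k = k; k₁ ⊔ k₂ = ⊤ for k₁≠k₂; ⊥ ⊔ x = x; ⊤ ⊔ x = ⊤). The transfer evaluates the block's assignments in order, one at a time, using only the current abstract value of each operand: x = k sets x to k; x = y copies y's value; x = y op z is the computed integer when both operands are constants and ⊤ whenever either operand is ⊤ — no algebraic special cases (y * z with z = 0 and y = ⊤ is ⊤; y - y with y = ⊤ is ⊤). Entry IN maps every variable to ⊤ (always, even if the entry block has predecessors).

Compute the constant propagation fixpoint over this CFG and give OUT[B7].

Per-block solution:
  B0:  IN=(all ⊤)  OUT={a:5; rest ⊤}
  B1:  IN=(all ⊤)  OUT=(all ⊤)
  B2:  IN=(all ⊤)  OUT={e:-1; rest ⊤}
  B3:  IN={e:-1; rest ⊤}  OUT={e:-1; rest ⊤}
  B4:  IN={e:-1; rest ⊤}  OUT={e:-1, f:4; rest ⊤}
  B5:  IN={e:-1, f:4; rest ⊤}  OUT={c:-1, e:-1, f:4; rest ⊤}
  B6:  IN={c:-1, e:-1, f:4; rest ⊤}  OUT={a:2, c:-3, e:-1, f:4; rest ⊤}
  B7:  IN={e:-1, f:4; rest ⊤}  OUT={b:-4, e:-1, f:4; rest ⊤}

Merge at B7: IN[B7] = OUT[B5] ⊔ OUT[B6] = {a: ⊤, b: ⊤, c: ⊤, d: ⊤, e: -1, f: 4}
Applying B7's transfer function to that IN value gives OUT[B7] (row B7 above).

Answer: {a: ⊤, b: -4, c: ⊤, d: ⊤, e: -1, f: 4}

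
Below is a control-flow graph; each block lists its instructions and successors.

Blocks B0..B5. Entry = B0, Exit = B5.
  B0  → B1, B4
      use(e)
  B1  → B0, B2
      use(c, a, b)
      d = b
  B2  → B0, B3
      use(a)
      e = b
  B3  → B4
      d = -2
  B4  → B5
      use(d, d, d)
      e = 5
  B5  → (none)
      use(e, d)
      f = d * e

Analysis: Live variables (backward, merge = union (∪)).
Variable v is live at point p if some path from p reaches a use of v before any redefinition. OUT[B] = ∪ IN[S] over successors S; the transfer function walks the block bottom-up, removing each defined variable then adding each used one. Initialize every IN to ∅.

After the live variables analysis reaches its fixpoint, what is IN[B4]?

Per-block solution:
  B0:  IN={a, b, c, d, e}  OUT={a, b, c, d, e}
  B1:  IN={a, b, c, e}  OUT={a, b, c, d, e}
  B2:  IN={a, b, c, d}  OUT={a, b, c, d, e}
  B3:  IN={}  OUT={d}
  B4:  IN={d}  OUT={d, e}
  B5:  IN={d, e}  OUT={}

Merge at B4: OUT[B4] = IN[B5] = {d, e}
Applying B4's transfer function to that OUT value gives IN[B4] (row B4 above).

Answer: {d}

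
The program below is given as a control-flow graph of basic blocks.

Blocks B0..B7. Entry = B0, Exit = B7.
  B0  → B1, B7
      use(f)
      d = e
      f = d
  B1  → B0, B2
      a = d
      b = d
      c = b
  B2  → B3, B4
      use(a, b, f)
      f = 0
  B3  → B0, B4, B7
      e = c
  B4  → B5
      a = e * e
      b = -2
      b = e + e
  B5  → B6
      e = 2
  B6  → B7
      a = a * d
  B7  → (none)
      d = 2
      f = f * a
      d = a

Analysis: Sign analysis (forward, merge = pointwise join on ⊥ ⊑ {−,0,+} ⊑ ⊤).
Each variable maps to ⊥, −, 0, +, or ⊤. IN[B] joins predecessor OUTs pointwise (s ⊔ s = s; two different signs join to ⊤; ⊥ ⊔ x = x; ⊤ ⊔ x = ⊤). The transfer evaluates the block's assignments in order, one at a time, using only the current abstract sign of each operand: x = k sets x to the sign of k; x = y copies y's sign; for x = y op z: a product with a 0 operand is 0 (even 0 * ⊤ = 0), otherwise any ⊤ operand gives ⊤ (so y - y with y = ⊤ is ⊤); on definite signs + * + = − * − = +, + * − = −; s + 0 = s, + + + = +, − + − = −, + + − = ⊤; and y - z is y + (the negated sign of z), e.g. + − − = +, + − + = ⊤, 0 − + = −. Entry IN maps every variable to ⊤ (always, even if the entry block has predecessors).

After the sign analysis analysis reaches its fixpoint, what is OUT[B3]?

Answer: {a: ⊤, b: ⊤, c: ⊤, d: ⊤, e: ⊤, f: 0}

Trace:
Per-block solution:
  B0: | IN=(all ⊤) | OUT=(all ⊤)
  B1: | IN=(all ⊤) | OUT=(all ⊤)
  B2: | IN=(all ⊤) | OUT={f:0; rest ⊤}
  B3: | IN={f:0; rest ⊤} | OUT={f:0; rest ⊤}
  B4: | IN={f:0; rest ⊤} | OUT={f:0; rest ⊤}
  B5: | IN={f:0; rest ⊤} | OUT={e:+, f:0; rest ⊤}
  B6: | IN={e:+, f:0; rest ⊤} | OUT={e:+, f:0; rest ⊤}
  B7: | IN=(all ⊤) | OUT=(all ⊤)

Merge at B3: IN[B3] = OUT[B2] = {a: ⊤, b: ⊤, c: ⊤, d: ⊤, e: ⊤, f: 0}
Applying B3's transfer function to that IN value gives OUT[B3] (row B3 above).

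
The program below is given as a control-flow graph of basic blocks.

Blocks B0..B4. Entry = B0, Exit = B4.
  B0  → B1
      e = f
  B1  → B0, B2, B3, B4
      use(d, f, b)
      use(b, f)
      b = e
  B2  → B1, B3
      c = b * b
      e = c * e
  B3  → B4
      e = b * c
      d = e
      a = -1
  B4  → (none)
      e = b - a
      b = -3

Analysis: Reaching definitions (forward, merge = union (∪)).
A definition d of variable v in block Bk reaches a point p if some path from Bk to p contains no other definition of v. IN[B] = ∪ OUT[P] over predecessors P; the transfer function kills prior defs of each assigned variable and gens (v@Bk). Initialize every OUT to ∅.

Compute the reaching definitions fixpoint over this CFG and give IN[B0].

Fixpoint table:
  B0: | IN={b@B1, c@B2, e@B0, e@B2} | OUT={b@B1, c@B2, e@B0}
  B1: | IN={b@B1, c@B2, e@B0, e@B2} | OUT={b@B1, c@B2, e@B0, e@B2}
  B2: | IN={b@B1, c@B2, e@B0, e@B2} | OUT={b@B1, c@B2, e@B2}
  B3: | IN={b@B1, c@B2, e@B0, e@B2} | OUT={a@B3, b@B1, c@B2, d@B3, e@B3}
  B4: | IN={a@B3, b@B1, c@B2, d@B3, e@B0, e@B2, e@B3} | OUT={a@B3, b@B4, c@B2, d@B3, e@B4}

Merge at B0 (entry node, so the boundary value {} is joined with the incoming edge(s)): IN[B0] = {} ⊔ OUT[B1] = {b@B1, c@B2, e@B0, e@B2}

Answer: {b@B1, c@B2, e@B0, e@B2}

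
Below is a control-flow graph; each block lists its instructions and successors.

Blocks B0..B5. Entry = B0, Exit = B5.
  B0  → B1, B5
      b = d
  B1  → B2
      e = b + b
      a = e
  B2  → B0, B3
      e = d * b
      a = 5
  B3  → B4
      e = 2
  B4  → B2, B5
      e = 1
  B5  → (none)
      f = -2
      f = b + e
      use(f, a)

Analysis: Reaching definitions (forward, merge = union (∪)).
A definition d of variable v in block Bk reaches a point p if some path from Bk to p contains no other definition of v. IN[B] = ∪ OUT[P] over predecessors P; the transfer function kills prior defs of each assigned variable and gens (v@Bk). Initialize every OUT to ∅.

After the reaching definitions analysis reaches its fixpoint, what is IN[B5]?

Converged values:
  B0:  IN={a@B2, b@B0, e@B2}  OUT={a@B2, b@B0, e@B2}
  B1:  IN={a@B2, b@B0, e@B2}  OUT={a@B1, b@B0, e@B1}
  B2:  IN={a@B1, a@B2, b@B0, e@B1, e@B4}  OUT={a@B2, b@B0, e@B2}
  B3:  IN={a@B2, b@B0, e@B2}  OUT={a@B2, b@B0, e@B3}
  B4:  IN={a@B2, b@B0, e@B3}  OUT={a@B2, b@B0, e@B4}
  B5:  IN={a@B2, b@B0, e@B2, e@B4}  OUT={a@B2, b@B0, e@B2, e@B4, f@B5}

Merge at B5: IN[B5] = OUT[B0] ⊔ OUT[B4] = {a@B2, b@B0, e@B2, e@B4}

Answer: {a@B2, b@B0, e@B2, e@B4}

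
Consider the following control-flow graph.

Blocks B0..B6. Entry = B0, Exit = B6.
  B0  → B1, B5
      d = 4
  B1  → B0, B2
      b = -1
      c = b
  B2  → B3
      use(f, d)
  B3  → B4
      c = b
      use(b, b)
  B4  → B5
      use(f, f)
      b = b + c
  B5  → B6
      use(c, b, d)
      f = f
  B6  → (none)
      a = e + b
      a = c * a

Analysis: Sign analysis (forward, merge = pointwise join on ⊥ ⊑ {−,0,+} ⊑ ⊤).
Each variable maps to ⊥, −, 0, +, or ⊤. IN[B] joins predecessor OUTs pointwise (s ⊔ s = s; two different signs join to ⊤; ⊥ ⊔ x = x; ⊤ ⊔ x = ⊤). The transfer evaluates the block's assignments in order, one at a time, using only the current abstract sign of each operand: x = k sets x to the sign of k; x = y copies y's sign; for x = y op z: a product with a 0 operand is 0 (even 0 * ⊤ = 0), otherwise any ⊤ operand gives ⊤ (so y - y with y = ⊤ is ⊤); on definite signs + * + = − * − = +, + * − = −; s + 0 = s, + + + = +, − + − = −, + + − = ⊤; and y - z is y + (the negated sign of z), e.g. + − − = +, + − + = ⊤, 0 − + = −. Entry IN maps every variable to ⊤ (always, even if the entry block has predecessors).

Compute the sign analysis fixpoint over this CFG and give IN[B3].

Answer: {a: ⊤, b: -, c: -, d: +, e: ⊤, f: ⊤}

Trace:
Fixpoint table:
  B0: | IN=(all ⊤) | OUT={d:+; rest ⊤}
  B1: | IN={d:+; rest ⊤} | OUT={b:-, c:-, d:+; rest ⊤}
  B2: | IN={b:-, c:-, d:+; rest ⊤} | OUT={b:-, c:-, d:+; rest ⊤}
  B3: | IN={b:-, c:-, d:+; rest ⊤} | OUT={b:-, c:-, d:+; rest ⊤}
  B4: | IN={b:-, c:-, d:+; rest ⊤} | OUT={b:-, c:-, d:+; rest ⊤}
  B5: | IN={d:+; rest ⊤} | OUT={d:+; rest ⊤}
  B6: | IN={d:+; rest ⊤} | OUT={d:+; rest ⊤}

Merge at B3: IN[B3] = OUT[B2] = {a: ⊤, b: -, c: -, d: +, e: ⊤, f: ⊤}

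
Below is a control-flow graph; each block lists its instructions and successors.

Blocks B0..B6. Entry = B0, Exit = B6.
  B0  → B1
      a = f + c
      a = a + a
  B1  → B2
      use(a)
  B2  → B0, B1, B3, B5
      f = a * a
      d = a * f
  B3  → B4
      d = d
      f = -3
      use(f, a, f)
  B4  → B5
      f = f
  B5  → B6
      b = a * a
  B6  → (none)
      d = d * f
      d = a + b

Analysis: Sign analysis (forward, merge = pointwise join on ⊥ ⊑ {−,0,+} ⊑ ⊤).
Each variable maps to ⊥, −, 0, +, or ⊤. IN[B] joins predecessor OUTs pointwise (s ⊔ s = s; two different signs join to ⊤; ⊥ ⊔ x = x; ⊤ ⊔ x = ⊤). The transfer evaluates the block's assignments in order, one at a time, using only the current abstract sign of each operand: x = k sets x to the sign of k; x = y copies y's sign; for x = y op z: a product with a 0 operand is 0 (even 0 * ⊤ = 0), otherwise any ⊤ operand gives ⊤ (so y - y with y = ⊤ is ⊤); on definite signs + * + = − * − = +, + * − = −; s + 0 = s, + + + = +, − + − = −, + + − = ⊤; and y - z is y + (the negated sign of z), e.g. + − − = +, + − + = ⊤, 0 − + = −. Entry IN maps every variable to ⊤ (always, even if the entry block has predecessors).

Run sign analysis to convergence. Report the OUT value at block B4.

Answer: {a: ⊤, b: ⊤, c: ⊤, d: ⊤, e: ⊤, f: -}

Trace:
Fixpoint table:
  B0:   IN=(all ⊤)   OUT=(all ⊤)
  B1:   IN=(all ⊤)   OUT=(all ⊤)
  B2:   IN=(all ⊤)   OUT=(all ⊤)
  B3:   IN=(all ⊤)   OUT={f:-; rest ⊤}
  B4:   IN={f:-; rest ⊤}   OUT={f:-; rest ⊤}
  B5:   IN=(all ⊤)   OUT=(all ⊤)
  B6:   IN=(all ⊤)   OUT=(all ⊤)

Merge at B4: IN[B4] = OUT[B3] = {a: ⊤, b: ⊤, c: ⊤, d: ⊤, e: ⊤, f: -}
Applying B4's transfer function to that IN value gives OUT[B4] (row B4 above).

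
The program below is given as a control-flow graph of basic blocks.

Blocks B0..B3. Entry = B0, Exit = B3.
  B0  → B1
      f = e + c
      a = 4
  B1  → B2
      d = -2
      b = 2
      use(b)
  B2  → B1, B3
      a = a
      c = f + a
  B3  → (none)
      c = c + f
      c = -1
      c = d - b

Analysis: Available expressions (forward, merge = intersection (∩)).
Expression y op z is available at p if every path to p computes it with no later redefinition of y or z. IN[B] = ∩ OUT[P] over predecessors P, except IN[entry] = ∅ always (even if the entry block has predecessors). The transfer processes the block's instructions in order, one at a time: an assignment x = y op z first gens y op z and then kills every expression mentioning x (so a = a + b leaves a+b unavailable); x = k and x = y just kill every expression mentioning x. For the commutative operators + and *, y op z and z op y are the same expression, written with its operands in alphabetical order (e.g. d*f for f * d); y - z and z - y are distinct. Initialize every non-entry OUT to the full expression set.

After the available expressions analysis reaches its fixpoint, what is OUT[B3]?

Answer: {a+f, d-b}

Working:
Per-block solution:
  B0:  IN={}  OUT={c+e}
  B1:  IN={}  OUT={}
  B2:  IN={}  OUT={a+f}
  B3:  IN={a+f}  OUT={a+f, d-b}

Merge at B3: IN[B3] = OUT[B2] = {a+f}
Applying B3's transfer function to that IN value gives OUT[B3] (row B3 above).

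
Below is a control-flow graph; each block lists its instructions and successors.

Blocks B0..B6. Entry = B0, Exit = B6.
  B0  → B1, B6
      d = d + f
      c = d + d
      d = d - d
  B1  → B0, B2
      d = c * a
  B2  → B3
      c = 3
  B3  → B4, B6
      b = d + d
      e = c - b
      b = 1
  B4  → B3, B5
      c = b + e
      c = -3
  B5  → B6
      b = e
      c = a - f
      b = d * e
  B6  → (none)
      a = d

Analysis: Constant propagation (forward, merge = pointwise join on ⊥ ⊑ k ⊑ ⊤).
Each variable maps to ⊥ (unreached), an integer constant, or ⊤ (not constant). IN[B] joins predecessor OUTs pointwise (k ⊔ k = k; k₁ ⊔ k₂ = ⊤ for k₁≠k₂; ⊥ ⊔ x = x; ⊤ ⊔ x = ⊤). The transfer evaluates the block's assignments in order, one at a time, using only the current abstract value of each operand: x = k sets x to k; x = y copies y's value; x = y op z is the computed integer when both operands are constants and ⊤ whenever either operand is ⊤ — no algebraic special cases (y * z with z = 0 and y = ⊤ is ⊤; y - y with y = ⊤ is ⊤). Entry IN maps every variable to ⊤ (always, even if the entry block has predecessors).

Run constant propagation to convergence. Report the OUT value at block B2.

Per-block solution:
  B0:  IN=(all ⊤)  OUT=(all ⊤)
  B1:  IN=(all ⊤)  OUT=(all ⊤)
  B2:  IN=(all ⊤)  OUT={c:3; rest ⊤}
  B3:  IN=(all ⊤)  OUT={b:1; rest ⊤}
  B4:  IN={b:1; rest ⊤}  OUT={b:1, c:-3; rest ⊤}
  B5:  IN={b:1, c:-3; rest ⊤}  OUT=(all ⊤)
  B6:  IN=(all ⊤)  OUT=(all ⊤)

Merge at B2: IN[B2] = OUT[B1] = {a: ⊤, b: ⊤, c: ⊤, d: ⊤, e: ⊤, f: ⊤}
Applying B2's transfer function to that IN value gives OUT[B2] (row B2 above).

Answer: {a: ⊤, b: ⊤, c: 3, d: ⊤, e: ⊤, f: ⊤}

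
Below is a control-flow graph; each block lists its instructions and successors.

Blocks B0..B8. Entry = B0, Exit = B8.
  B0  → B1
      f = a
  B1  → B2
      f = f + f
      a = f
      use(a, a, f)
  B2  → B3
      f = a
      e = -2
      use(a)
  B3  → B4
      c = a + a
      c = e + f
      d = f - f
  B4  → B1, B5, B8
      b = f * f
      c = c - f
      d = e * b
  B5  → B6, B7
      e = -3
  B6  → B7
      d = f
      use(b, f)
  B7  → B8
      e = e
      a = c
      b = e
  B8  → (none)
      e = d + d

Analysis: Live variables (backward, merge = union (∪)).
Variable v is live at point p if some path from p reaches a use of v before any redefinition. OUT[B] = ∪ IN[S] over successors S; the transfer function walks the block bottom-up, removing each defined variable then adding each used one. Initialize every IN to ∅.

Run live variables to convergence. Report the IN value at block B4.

Converged values:
  B0: | IN={a} | OUT={f}
  B1: | IN={f} | OUT={a}
  B2: | IN={a} | OUT={a, e, f}
  B3: | IN={a, e, f} | OUT={c, e, f}
  B4: | IN={c, e, f} | OUT={b, c, d, f}
  B5: | IN={b, c, d, f} | OUT={b, c, d, e, f}
  B6: | IN={b, c, e, f} | OUT={c, d, e}
  B7: | IN={c, d, e} | OUT={d}
  B8: | IN={d} | OUT={}

Merge at B4: OUT[B4] = IN[B1] ⊔ IN[B5] ⊔ IN[B8] = {b, c, d, f}
Applying B4's transfer function to that OUT value gives IN[B4] (row B4 above).

Answer: {c, e, f}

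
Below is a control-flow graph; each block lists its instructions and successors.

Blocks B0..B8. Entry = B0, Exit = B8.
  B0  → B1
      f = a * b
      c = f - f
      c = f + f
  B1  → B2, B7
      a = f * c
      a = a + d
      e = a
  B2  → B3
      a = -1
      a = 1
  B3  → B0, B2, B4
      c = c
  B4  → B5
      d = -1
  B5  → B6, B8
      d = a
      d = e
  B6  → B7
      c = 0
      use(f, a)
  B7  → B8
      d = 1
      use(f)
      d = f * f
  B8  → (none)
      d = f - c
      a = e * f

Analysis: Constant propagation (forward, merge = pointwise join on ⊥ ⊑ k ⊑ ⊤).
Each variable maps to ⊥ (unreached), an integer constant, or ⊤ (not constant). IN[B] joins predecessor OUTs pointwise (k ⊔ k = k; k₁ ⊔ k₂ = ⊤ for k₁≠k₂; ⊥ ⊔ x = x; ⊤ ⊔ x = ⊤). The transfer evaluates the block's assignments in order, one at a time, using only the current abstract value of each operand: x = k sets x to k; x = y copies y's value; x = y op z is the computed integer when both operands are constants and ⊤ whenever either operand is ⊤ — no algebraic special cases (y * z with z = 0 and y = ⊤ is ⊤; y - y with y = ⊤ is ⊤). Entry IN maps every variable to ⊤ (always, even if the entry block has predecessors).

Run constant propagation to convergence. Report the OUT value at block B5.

Converged values:
  B0:  IN=(all ⊤)  OUT=(all ⊤)
  B1:  IN=(all ⊤)  OUT=(all ⊤)
  B2:  IN=(all ⊤)  OUT={a:1; rest ⊤}
  B3:  IN={a:1; rest ⊤}  OUT={a:1; rest ⊤}
  B4:  IN={a:1; rest ⊤}  OUT={a:1, d:-1; rest ⊤}
  B5:  IN={a:1, d:-1; rest ⊤}  OUT={a:1; rest ⊤}
  B6:  IN={a:1; rest ⊤}  OUT={a:1, c:0; rest ⊤}
  B7:  IN=(all ⊤)  OUT=(all ⊤)
  B8:  IN=(all ⊤)  OUT=(all ⊤)

Merge at B5: IN[B5] = OUT[B4] = {a: 1, b: ⊤, c: ⊤, d: -1, e: ⊤, f: ⊤}
Applying B5's transfer function to that IN value gives OUT[B5] (row B5 above).

Answer: {a: 1, b: ⊤, c: ⊤, d: ⊤, e: ⊤, f: ⊤}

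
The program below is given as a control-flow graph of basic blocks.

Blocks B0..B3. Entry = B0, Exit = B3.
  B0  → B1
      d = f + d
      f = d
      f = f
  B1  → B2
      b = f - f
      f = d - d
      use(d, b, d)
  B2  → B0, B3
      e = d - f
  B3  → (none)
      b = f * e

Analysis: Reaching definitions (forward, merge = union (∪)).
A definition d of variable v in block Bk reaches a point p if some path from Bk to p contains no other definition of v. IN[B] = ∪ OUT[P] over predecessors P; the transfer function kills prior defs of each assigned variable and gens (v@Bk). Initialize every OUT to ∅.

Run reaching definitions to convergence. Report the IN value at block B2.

Answer: {b@B1, d@B0, e@B2, f@B1}

Working:
Fixpoint table:
  B0: | IN={b@B1, d@B0, e@B2, f@B1} | OUT={b@B1, d@B0, e@B2, f@B0}
  B1: | IN={b@B1, d@B0, e@B2, f@B0} | OUT={b@B1, d@B0, e@B2, f@B1}
  B2: | IN={b@B1, d@B0, e@B2, f@B1} | OUT={b@B1, d@B0, e@B2, f@B1}
  B3: | IN={b@B1, d@B0, e@B2, f@B1} | OUT={b@B3, d@B0, e@B2, f@B1}

Merge at B2: IN[B2] = OUT[B1] = {b@B1, d@B0, e@B2, f@B1}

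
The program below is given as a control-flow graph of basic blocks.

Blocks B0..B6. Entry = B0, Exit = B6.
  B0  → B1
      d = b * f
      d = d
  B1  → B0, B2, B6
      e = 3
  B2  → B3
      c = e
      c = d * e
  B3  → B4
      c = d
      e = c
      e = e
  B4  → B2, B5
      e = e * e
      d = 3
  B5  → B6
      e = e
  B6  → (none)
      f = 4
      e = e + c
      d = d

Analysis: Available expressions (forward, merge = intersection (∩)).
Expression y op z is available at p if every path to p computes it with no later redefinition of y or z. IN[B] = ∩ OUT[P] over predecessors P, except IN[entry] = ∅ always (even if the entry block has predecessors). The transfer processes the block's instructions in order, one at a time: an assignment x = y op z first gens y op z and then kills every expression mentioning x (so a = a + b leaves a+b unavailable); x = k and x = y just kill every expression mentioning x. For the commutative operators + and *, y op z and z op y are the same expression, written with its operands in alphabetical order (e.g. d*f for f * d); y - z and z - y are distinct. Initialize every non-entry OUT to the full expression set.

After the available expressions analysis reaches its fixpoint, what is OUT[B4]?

Answer: {b*f}

Working:
Per-block solution:
  B0:   IN={}   OUT={b*f}
  B1:   IN={b*f}   OUT={b*f}
  B2:   IN={b*f}   OUT={b*f, d*e}
  B3:   IN={b*f, d*e}   OUT={b*f}
  B4:   IN={b*f}   OUT={b*f}
  B5:   IN={b*f}   OUT={b*f}
  B6:   IN={b*f}   OUT={}

Merge at B4: IN[B4] = OUT[B3] = {b*f}
Applying B4's transfer function to that IN value gives OUT[B4] (row B4 above).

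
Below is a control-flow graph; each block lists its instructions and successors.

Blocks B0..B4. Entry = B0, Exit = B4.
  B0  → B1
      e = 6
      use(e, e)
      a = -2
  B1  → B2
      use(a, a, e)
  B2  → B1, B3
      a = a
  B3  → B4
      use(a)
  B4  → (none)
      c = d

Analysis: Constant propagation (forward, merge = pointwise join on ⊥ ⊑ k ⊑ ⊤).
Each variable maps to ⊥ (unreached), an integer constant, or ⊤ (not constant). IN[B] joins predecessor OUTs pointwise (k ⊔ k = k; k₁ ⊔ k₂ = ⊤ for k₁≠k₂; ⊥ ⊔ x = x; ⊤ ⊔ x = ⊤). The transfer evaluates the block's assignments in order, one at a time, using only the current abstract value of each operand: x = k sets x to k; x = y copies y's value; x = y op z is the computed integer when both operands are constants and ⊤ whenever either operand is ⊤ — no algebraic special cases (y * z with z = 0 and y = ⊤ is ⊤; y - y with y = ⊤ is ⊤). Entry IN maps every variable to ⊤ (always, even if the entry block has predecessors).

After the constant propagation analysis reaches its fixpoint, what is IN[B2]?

Converged values:
  B0:  IN=(all ⊤)  OUT={a:-2, e:6; rest ⊤}
  B1:  IN={a:-2, e:6; rest ⊤}  OUT={a:-2, e:6; rest ⊤}
  B2:  IN={a:-2, e:6; rest ⊤}  OUT={a:-2, e:6; rest ⊤}
  B3:  IN={a:-2, e:6; rest ⊤}  OUT={a:-2, e:6; rest ⊤}
  B4:  IN={a:-2, e:6; rest ⊤}  OUT={a:-2, e:6; rest ⊤}

Merge at B2: IN[B2] = OUT[B1] = {a: -2, b: ⊤, c: ⊤, d: ⊤, e: 6, f: ⊤}

Answer: {a: -2, b: ⊤, c: ⊤, d: ⊤, e: 6, f: ⊤}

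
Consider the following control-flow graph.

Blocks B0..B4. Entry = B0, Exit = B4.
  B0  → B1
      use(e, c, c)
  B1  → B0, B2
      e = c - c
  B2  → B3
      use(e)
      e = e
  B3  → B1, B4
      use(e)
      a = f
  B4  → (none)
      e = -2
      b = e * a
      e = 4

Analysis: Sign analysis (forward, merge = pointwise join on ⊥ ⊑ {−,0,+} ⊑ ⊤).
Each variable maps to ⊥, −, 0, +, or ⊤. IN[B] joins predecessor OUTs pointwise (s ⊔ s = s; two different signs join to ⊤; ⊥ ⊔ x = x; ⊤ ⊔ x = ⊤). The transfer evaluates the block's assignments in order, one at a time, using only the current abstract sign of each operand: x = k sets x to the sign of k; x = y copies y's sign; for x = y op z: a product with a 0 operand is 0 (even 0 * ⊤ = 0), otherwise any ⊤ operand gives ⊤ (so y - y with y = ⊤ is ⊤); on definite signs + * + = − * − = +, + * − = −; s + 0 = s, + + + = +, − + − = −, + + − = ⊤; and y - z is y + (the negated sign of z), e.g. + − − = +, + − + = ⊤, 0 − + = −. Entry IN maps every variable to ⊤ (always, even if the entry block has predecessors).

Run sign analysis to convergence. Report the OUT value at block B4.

Answer: {a: ⊤, b: ⊤, c: ⊤, d: ⊤, e: +, f: ⊤}

Trace:
Fixpoint table:
  B0:   IN=(all ⊤)   OUT=(all ⊤)
  B1:   IN=(all ⊤)   OUT=(all ⊤)
  B2:   IN=(all ⊤)   OUT=(all ⊤)
  B3:   IN=(all ⊤)   OUT=(all ⊤)
  B4:   IN=(all ⊤)   OUT={e:+; rest ⊤}

Merge at B4: IN[B4] = OUT[B3] = {a: ⊤, b: ⊤, c: ⊤, d: ⊤, e: ⊤, f: ⊤}
Applying B4's transfer function to that IN value gives OUT[B4] (row B4 above).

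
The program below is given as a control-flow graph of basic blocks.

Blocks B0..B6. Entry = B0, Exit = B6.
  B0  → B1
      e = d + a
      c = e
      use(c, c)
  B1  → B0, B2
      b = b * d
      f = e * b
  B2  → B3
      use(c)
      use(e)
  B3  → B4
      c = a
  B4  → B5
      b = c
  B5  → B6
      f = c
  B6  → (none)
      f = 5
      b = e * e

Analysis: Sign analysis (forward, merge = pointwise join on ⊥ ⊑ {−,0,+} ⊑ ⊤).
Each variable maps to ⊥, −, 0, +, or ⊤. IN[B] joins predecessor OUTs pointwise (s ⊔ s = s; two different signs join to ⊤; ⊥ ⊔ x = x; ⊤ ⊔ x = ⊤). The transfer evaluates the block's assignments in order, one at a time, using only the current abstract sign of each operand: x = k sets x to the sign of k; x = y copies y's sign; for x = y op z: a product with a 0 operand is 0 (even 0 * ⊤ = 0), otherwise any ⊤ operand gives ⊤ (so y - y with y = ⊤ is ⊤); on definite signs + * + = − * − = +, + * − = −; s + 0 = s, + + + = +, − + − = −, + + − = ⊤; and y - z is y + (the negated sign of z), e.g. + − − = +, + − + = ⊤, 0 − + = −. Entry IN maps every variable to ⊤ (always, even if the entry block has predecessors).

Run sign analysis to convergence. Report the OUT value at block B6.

Answer: {a: ⊤, b: ⊤, c: ⊤, d: ⊤, e: ⊤, f: +}

Derivation:
Per-block solution:
  B0:   IN=(all ⊤)   OUT=(all ⊤)
  B1:   IN=(all ⊤)   OUT=(all ⊤)
  B2:   IN=(all ⊤)   OUT=(all ⊤)
  B3:   IN=(all ⊤)   OUT=(all ⊤)
  B4:   IN=(all ⊤)   OUT=(all ⊤)
  B5:   IN=(all ⊤)   OUT=(all ⊤)
  B6:   IN=(all ⊤)   OUT={f:+; rest ⊤}

Merge at B6: IN[B6] = OUT[B5] = {a: ⊤, b: ⊤, c: ⊤, d: ⊤, e: ⊤, f: ⊤}
Applying B6's transfer function to that IN value gives OUT[B6] (row B6 above).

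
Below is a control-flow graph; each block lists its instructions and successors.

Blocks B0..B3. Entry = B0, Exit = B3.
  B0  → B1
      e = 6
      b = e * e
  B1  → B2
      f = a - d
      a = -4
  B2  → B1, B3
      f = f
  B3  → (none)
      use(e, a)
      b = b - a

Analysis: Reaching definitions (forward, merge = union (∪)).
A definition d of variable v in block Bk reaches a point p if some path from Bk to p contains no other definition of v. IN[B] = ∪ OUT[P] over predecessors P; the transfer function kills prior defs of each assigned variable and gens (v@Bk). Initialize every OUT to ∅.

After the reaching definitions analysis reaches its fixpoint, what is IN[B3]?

Per-block solution:
  B0:   IN={}   OUT={b@B0, e@B0}
  B1:   IN={a@B1, b@B0, e@B0, f@B2}   OUT={a@B1, b@B0, e@B0, f@B1}
  B2:   IN={a@B1, b@B0, e@B0, f@B1}   OUT={a@B1, b@B0, e@B0, f@B2}
  B3:   IN={a@B1, b@B0, e@B0, f@B2}   OUT={a@B1, b@B3, e@B0, f@B2}

Merge at B3: IN[B3] = OUT[B2] = {a@B1, b@B0, e@B0, f@B2}

Answer: {a@B1, b@B0, e@B0, f@B2}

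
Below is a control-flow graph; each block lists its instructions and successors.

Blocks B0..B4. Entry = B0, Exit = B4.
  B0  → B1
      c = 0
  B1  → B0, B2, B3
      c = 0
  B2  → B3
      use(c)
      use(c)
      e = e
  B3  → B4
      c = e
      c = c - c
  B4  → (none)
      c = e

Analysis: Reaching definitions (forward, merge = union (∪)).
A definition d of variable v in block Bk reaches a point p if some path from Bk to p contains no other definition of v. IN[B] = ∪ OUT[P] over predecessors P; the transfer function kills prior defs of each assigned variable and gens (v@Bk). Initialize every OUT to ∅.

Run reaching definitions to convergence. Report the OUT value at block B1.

Answer: {c@B1}

Derivation:
Fixpoint table:
  B0:   IN={c@B1}   OUT={c@B0}
  B1:   IN={c@B0}   OUT={c@B1}
  B2:   IN={c@B1}   OUT={c@B1, e@B2}
  B3:   IN={c@B1, e@B2}   OUT={c@B3, e@B2}
  B4:   IN={c@B3, e@B2}   OUT={c@B4, e@B2}

Merge at B1: IN[B1] = OUT[B0] = {c@B0}
Applying B1's transfer function to that IN value gives OUT[B1] (row B1 above).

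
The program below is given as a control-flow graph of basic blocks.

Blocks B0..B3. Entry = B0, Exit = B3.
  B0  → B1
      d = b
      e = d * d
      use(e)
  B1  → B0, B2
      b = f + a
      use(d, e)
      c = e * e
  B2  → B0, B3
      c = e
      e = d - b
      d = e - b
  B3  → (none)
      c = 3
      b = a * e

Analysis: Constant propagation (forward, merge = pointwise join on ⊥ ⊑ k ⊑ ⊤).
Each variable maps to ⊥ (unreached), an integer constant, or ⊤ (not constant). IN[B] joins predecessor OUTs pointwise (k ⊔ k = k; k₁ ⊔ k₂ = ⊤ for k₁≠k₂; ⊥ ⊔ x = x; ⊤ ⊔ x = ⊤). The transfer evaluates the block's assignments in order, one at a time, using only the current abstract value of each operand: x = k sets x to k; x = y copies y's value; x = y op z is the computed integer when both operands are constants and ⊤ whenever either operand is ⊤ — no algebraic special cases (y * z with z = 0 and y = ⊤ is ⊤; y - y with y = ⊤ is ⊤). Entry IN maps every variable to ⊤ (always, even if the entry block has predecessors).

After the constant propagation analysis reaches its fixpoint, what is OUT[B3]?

Per-block solution:
  B0:  IN=(all ⊤)  OUT=(all ⊤)
  B1:  IN=(all ⊤)  OUT=(all ⊤)
  B2:  IN=(all ⊤)  OUT=(all ⊤)
  B3:  IN=(all ⊤)  OUT={c:3; rest ⊤}

Merge at B3: IN[B3] = OUT[B2] = {a: ⊤, b: ⊤, c: ⊤, d: ⊤, e: ⊤, f: ⊤}
Applying B3's transfer function to that IN value gives OUT[B3] (row B3 above).

Answer: {a: ⊤, b: ⊤, c: 3, d: ⊤, e: ⊤, f: ⊤}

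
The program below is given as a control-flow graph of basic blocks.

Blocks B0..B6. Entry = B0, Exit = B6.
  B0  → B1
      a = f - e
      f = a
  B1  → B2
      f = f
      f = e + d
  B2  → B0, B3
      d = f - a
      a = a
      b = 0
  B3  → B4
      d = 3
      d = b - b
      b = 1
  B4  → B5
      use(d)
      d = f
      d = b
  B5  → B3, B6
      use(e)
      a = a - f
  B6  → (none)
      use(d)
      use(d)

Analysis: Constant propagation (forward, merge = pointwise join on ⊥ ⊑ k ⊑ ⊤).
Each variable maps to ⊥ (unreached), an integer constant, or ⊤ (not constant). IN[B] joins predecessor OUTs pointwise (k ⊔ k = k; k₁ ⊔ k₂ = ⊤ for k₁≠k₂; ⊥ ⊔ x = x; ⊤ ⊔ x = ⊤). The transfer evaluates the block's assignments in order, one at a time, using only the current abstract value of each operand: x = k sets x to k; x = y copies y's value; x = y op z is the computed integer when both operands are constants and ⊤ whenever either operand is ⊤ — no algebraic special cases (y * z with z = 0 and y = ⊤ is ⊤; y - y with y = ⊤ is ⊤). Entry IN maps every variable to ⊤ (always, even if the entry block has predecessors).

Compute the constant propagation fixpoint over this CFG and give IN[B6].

Per-block solution:
  B0:   IN=(all ⊤)   OUT=(all ⊤)
  B1:   IN=(all ⊤)   OUT=(all ⊤)
  B2:   IN=(all ⊤)   OUT={b:0; rest ⊤}
  B3:   IN=(all ⊤)   OUT={b:1; rest ⊤}
  B4:   IN={b:1; rest ⊤}   OUT={b:1, d:1; rest ⊤}
  B5:   IN={b:1, d:1; rest ⊤}   OUT={b:1, d:1; rest ⊤}
  B6:   IN={b:1, d:1; rest ⊤}   OUT={b:1, d:1; rest ⊤}

Merge at B6: IN[B6] = OUT[B5] = {a: ⊤, b: 1, c: ⊤, d: 1, e: ⊤, f: ⊤}

Answer: {a: ⊤, b: 1, c: ⊤, d: 1, e: ⊤, f: ⊤}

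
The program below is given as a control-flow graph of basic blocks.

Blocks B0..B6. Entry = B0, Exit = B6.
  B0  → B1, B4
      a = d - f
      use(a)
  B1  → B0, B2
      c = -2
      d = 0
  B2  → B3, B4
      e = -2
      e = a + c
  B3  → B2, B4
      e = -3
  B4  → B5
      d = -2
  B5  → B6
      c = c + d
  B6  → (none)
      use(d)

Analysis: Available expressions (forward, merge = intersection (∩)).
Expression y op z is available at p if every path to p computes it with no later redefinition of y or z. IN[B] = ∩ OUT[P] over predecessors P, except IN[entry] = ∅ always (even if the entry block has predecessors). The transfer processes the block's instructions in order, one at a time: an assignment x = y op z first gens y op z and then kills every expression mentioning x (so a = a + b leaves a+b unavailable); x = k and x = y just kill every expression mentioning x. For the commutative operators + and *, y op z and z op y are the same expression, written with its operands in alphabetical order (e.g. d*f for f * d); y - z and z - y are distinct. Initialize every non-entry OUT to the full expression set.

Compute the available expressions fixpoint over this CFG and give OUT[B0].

Converged values:
  B0: | IN={} | OUT={d-f}
  B1: | IN={d-f} | OUT={}
  B2: | IN={} | OUT={a+c}
  B3: | IN={a+c} | OUT={a+c}
  B4: | IN={} | OUT={}
  B5: | IN={} | OUT={}
  B6: | IN={} | OUT={}

Merge at B0 (entry node, so the boundary value {} is joined with the incoming edge(s)): IN[B0] = {} ∩ OUT[B1] = {}
Applying B0's transfer function to that IN value gives OUT[B0] (row B0 above).

Answer: {d-f}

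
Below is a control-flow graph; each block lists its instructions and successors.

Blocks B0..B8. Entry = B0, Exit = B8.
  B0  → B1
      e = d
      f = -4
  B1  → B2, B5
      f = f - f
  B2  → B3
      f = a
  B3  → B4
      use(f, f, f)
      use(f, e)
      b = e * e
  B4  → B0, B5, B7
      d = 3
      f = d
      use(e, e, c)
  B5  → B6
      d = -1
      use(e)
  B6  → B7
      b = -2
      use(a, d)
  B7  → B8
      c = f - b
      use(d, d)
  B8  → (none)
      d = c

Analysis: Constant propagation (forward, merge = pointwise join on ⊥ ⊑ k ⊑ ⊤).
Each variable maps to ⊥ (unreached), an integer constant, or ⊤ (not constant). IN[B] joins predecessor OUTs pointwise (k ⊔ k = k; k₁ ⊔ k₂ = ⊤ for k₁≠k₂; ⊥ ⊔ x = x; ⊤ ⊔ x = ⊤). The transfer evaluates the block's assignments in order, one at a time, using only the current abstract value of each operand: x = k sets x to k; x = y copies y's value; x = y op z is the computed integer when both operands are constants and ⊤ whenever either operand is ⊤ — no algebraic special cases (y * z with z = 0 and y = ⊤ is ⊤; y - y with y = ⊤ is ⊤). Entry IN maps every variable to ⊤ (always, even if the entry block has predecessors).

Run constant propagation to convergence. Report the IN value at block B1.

Answer: {a: ⊤, b: ⊤, c: ⊤, d: ⊤, e: ⊤, f: -4}

Trace:
Per-block solution:
  B0:   IN=(all ⊤)   OUT={f:-4; rest ⊤}
  B1:   IN={f:-4; rest ⊤}   OUT={f:0; rest ⊤}
  B2:   IN={f:0; rest ⊤}   OUT=(all ⊤)
  B3:   IN=(all ⊤)   OUT=(all ⊤)
  B4:   IN=(all ⊤)   OUT={d:3, f:3; rest ⊤}
  B5:   IN=(all ⊤)   OUT={d:-1; rest ⊤}
  B6:   IN={d:-1; rest ⊤}   OUT={b:-2, d:-1; rest ⊤}
  B7:   IN=(all ⊤)   OUT=(all ⊤)
  B8:   IN=(all ⊤)   OUT=(all ⊤)

Merge at B1: IN[B1] = OUT[B0] = {a: ⊤, b: ⊤, c: ⊤, d: ⊤, e: ⊤, f: -4}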